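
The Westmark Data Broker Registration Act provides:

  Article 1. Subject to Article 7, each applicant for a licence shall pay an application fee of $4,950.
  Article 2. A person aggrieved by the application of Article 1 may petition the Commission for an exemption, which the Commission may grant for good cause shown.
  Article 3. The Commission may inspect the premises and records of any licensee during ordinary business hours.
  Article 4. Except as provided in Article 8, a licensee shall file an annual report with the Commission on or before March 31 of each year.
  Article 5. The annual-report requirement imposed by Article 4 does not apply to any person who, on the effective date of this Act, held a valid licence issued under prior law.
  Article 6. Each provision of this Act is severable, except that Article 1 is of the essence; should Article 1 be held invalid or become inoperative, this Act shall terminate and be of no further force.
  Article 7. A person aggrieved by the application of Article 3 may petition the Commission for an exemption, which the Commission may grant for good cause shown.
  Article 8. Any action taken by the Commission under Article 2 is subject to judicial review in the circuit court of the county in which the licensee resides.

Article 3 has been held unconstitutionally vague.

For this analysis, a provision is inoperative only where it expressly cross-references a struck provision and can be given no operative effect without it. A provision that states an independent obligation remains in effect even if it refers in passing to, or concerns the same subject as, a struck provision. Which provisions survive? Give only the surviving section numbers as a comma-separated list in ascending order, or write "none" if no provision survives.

1, 2, 4, 5, 6, 8

Article 3 is struck. Article 7 merely fixes the exemption procedure for Article 3; with Article 3 gone it has nothing to operate on and falls away. Article 1 mentions Article 7 but its own obligation stands independently of Article 7, so Article 1 is not affected. Article 6 makes Article 1 an essential term, but Article 1 is unaffected, so the severability proviso in Article 6 preserves the remaining provisions. The provisions still in force are Article 1, Article 2, Article 4, Article 5, Article 6, and Article 8.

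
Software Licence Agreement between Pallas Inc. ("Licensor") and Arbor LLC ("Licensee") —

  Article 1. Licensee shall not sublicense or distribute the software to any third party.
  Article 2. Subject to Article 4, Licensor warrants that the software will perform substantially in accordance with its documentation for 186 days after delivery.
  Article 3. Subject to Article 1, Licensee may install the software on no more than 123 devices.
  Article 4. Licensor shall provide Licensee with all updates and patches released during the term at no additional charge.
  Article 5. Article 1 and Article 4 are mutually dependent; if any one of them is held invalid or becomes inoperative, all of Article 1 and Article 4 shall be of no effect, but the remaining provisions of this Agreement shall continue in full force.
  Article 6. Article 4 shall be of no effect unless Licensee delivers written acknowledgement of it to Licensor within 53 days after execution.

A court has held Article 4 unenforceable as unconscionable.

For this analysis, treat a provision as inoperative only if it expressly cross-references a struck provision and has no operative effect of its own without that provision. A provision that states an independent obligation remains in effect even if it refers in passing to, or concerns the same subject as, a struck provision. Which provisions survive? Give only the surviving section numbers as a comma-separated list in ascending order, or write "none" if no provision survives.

2, 3, 5

Article 4 is struck. Article 6 merely fixes the acknowledgement condition for Article 4; with Article 4 gone it has nothing to operate on and falls away. Although Article 3 refers to Article 1, its operative terms do not depend on Article 1, so it remains in effect. Article 2 mentions Article 4 but its own obligation stands independently of Article 4, so Article 2 is not affected. Article 5 declares Article 1 and Article 4 mutually dependent; since one of them has fallen, all of them are of no effect. That brings down Article 1 as well. The remainder continues in force under Article 5. The provisions still in force are Article 2, Article 3, and Article 5.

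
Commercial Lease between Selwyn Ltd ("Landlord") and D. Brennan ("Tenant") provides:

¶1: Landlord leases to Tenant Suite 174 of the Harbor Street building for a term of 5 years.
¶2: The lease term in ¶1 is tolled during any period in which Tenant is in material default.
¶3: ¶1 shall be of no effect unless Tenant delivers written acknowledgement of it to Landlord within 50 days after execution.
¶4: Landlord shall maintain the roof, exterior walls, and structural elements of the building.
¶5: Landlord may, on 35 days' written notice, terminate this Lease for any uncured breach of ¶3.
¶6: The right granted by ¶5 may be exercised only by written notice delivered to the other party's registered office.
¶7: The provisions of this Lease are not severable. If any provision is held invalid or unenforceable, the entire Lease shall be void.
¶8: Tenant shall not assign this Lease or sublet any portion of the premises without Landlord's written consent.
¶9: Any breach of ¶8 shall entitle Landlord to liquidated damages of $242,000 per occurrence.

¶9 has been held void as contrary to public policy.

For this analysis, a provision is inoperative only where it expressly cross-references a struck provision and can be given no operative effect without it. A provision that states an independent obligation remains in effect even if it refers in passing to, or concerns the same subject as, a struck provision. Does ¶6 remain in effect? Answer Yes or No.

¶9 is struck. No other provision's operative terms depend on ¶9. ¶7 provides that the Lease is not severable, so the invalidity of any one provision voids the entire Lease. No provision of the Lease survives. ¶6 is among the inoperative provisions, so the answer is no.

No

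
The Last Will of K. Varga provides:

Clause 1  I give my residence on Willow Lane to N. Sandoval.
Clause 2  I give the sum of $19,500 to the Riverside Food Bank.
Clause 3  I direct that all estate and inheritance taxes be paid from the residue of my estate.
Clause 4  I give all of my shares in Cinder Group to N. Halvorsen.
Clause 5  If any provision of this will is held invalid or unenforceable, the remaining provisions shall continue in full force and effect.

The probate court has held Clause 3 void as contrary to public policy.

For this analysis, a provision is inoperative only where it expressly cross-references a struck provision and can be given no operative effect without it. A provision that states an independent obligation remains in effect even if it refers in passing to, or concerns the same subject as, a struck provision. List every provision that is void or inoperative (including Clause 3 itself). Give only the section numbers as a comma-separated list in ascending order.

3

Clause 3 is struck. No other provision's operative terms depend on Clause 3. Under the severability clause in Clause 5, the remaining provisions continue in force. Clause 1, Clause 2, Clause 4, and Clause 5 remain in effect.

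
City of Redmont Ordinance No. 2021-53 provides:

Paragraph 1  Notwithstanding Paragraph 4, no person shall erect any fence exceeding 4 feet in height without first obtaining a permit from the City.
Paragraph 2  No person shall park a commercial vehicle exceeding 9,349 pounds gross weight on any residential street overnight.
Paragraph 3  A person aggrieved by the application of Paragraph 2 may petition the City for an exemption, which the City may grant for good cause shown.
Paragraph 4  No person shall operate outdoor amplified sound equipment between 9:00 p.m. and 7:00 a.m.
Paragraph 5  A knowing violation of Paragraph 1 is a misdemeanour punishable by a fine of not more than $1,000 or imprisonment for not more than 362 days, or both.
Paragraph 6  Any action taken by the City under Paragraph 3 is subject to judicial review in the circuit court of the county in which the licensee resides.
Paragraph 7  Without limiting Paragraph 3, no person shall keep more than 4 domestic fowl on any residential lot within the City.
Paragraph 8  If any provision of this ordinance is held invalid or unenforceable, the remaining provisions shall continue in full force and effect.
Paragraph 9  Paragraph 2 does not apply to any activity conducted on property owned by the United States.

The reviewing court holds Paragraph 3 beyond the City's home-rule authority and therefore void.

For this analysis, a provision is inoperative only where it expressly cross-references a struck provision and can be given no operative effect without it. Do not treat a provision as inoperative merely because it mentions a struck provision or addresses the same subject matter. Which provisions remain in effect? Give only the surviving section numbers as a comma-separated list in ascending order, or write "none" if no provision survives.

1, 2, 4, 5, 7, 8, 9

Paragraph 3 is struck. Paragraph 6 operates only by reference to Paragraph 3, so it falls with Paragraph 3. Paragraph 7 mentions Paragraph 3 but its own obligation stands independently of Paragraph 3, so Paragraph 7 is not affected. Paragraph 8 is a severability clause and preserves every provision that can still be given independent effect. Paragraph 1, Paragraph 2, Paragraph 4, Paragraph 5, Paragraph 7, Paragraph 8, and Paragraph 9 remain in effect.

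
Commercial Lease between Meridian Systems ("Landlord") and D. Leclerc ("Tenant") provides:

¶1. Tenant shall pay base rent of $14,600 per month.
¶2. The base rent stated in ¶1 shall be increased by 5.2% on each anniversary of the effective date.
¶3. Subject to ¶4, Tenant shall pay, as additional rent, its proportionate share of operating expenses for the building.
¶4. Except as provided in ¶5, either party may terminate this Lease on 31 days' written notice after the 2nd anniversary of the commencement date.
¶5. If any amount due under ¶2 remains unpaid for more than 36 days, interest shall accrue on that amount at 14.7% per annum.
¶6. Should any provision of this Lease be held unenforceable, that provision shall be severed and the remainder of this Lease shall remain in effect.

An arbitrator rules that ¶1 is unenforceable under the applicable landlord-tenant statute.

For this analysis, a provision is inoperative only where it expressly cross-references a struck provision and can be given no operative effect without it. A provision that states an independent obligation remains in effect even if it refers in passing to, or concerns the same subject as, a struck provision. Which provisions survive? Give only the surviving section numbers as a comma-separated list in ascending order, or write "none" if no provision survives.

¶1 is struck. ¶2 does nothing except set the escalation of the base rent by reference to ¶1; with ¶1 gone it has no independent effect and is inoperative. ¶5 operates only by reference to ¶2, so it falls with ¶2. Although ¶4 refers to ¶5, its operative terms do not depend on ¶5, so it remains in effect. ¶6 is a severability clause and preserves every provision that can still be given independent effect. That leaves ¶3, ¶4, and ¶6 in effect.

3, 4, 6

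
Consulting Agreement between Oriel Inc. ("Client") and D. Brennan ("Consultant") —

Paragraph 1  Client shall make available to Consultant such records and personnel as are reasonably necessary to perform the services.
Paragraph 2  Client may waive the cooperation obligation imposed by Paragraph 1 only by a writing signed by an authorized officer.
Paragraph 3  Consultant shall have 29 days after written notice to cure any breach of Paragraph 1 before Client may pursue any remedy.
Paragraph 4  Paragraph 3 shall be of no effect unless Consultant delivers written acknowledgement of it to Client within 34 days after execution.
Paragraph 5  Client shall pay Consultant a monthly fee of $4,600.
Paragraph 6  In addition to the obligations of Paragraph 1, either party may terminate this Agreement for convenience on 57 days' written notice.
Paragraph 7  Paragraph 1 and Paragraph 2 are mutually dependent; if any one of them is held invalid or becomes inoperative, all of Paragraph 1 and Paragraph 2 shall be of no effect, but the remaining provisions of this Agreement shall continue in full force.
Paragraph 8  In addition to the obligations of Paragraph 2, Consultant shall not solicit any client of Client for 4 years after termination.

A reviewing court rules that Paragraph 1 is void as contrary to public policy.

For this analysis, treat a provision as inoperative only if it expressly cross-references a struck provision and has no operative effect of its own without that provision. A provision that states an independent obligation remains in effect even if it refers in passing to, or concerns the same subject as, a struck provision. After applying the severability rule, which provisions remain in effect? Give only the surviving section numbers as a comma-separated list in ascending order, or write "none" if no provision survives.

Paragraph 1 is struck. Paragraph 2 operates only by reference to Paragraph 1, so it falls with Paragraph 1. Paragraph 3 has no operative effect of its own apart from Paragraph 1 and is therefore inoperative. The only function of Paragraph 4 is the acknowledgement condition for Paragraph 3, so it cannot stand once Paragraph 3 is removed. Paragraph 8 mentions Paragraph 2 but its own obligation stands independently of Paragraph 2, so Paragraph 8 is not affected. Paragraph 6 mentions Paragraph 1 but its own obligation stands independently of Paragraph 1, so Paragraph 6 is not affected. Paragraph 7 declares Paragraph 1 and Paragraph 2 mutually dependent; since one of them has fallen, all of them are of no effect. The remainder continues in force under Paragraph 7. Paragraph 5, Paragraph 6, Paragraph 7, and Paragraph 8 remain in effect.

5, 6, 7, 8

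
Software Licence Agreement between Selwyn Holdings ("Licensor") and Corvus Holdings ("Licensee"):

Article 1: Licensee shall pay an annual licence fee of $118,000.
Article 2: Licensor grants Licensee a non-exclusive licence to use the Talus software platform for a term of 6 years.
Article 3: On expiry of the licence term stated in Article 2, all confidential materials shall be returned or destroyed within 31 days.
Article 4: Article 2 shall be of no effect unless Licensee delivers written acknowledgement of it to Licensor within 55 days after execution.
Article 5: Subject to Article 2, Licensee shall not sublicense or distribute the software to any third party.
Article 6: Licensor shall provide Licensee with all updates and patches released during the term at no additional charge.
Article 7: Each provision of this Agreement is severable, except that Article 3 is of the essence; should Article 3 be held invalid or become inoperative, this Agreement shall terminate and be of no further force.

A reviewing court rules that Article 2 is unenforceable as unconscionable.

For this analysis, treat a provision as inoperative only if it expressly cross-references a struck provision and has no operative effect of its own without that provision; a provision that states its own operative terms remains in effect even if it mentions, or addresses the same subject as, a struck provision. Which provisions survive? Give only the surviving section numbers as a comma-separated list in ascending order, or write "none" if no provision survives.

none

Article 2 is struck. The only function of Article 3 is the return obligation tied to Article 2, so it cannot stand once Article 2 is removed. Article 4 has no operative effect of its own apart from Article 2 and is therefore inoperative. Article 7 makes Article 3 an essential term, and Article 3 has been rendered inoperative by the cascade; under Article 7, the entire Agreement is therefore void. No provision of the Agreement survives.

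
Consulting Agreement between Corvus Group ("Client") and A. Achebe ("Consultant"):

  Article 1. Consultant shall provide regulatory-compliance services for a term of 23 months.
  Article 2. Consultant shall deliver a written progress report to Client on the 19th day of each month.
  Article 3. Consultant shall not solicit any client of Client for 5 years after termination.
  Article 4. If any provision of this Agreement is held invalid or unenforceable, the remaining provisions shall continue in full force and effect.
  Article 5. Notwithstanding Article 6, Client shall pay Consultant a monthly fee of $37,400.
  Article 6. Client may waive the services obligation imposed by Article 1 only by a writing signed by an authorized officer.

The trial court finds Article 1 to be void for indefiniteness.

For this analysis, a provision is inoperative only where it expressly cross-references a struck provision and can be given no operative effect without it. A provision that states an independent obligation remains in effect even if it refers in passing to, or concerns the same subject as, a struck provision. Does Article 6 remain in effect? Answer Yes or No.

Article 1 is struck. Article 6 has no operative effect of its own apart from Article 1 and is therefore inoperative. Although Article 5 refers to Article 6, its operative terms do not depend on Article 6, so it remains in effect. Under the severability clause in Article 4, the remaining provisions continue in force. Article 2, Article 3, Article 4, and Article 5 remain in effect. Article 6 is among the inoperative provisions, so the answer is no.

No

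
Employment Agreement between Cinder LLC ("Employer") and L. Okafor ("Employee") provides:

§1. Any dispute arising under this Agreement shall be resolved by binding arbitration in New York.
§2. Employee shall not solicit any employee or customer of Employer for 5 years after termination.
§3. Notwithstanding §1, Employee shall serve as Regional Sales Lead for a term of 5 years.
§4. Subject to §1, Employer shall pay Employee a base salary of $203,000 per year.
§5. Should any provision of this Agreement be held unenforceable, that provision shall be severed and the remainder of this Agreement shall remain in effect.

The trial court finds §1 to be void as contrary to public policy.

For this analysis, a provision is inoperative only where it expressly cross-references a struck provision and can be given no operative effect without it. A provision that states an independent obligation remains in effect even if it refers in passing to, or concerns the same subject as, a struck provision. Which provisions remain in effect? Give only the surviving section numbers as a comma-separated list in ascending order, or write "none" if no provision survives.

2, 3, 4, 5

§1 is struck. Although §3 refers to §1, its operative terms do not depend on §1, so it remains in effect. Although §4 refers to §1, its operative terms do not depend on §1, so it remains in effect. No other provision's operative terms depend on §1. Under the severability clause in §5, the remaining provisions continue in force. §2, §3, §4, and §5 remain in effect.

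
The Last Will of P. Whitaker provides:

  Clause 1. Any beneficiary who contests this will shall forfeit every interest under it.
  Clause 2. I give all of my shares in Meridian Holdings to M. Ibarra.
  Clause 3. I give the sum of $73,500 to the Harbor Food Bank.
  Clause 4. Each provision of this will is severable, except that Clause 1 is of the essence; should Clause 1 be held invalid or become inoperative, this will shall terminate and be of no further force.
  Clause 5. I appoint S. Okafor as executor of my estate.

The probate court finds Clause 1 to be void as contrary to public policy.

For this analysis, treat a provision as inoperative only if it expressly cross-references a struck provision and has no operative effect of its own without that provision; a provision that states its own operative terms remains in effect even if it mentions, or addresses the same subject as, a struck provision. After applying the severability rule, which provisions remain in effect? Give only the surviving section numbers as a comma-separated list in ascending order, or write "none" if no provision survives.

Clause 1 is struck. Nothing else in the will is defined by reference to Clause 1. Clause 4 makes Clause 1 an essential term, and Clause 1 is the provision held invalid; under Clause 4, the entire will is therefore void. No provision of the will survives.

none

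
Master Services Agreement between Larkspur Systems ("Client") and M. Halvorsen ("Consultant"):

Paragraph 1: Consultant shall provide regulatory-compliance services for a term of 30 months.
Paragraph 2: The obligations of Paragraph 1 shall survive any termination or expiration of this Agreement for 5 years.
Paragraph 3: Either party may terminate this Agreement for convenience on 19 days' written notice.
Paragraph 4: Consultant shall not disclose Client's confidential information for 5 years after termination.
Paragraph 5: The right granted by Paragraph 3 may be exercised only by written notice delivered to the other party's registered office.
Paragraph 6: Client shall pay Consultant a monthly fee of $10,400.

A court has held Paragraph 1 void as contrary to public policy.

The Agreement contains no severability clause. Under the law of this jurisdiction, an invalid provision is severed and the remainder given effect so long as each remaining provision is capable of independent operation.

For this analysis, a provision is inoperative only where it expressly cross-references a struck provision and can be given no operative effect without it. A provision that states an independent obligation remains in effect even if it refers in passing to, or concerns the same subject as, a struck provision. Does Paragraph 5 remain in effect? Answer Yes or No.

Yes

Paragraph 1 is struck. Paragraph 2 operates only by reference to Paragraph 1, so it falls with Paragraph 1. Under the stated default rule, only provisions that cannot operate independently fall away; the rest are enforced. Paragraph 3, Paragraph 4, Paragraph 5, and Paragraph 6 remain in effect. Paragraph 5 is among the surviving provisions, so the answer is yes.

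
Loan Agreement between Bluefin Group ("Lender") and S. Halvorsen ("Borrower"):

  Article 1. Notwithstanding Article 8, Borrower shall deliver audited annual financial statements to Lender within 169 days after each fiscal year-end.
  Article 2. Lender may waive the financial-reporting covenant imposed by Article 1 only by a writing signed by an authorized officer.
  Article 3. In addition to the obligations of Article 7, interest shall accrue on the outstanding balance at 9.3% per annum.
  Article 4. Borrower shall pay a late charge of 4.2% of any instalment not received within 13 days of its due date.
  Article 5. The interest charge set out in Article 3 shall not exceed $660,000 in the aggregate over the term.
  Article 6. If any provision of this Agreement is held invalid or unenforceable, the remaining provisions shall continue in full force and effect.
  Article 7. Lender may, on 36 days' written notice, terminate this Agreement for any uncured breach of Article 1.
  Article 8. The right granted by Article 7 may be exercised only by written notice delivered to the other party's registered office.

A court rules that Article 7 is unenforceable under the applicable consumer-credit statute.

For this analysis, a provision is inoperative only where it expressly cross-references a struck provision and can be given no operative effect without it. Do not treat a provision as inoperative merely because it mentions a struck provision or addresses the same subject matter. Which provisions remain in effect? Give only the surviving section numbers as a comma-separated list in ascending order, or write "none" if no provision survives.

1, 2, 3, 4, 5, 6

Article 7 is struck. Article 8 merely fixes the notice requirement for Article 7; with Article 7 gone it has nothing to operate on and falls away. Although Article 1 refers to Article 8, its operative terms do not depend on Article 8, so it remains in effect. Article 3 mentions Article 7 but its own obligation stands independently of Article 7, so Article 3 is not affected. Article 6 is a severability clause and preserves every provision that can still be given independent effect. That leaves Article 1, Article 2, Article 3, Article 4, Article 5, and Article 6 in effect.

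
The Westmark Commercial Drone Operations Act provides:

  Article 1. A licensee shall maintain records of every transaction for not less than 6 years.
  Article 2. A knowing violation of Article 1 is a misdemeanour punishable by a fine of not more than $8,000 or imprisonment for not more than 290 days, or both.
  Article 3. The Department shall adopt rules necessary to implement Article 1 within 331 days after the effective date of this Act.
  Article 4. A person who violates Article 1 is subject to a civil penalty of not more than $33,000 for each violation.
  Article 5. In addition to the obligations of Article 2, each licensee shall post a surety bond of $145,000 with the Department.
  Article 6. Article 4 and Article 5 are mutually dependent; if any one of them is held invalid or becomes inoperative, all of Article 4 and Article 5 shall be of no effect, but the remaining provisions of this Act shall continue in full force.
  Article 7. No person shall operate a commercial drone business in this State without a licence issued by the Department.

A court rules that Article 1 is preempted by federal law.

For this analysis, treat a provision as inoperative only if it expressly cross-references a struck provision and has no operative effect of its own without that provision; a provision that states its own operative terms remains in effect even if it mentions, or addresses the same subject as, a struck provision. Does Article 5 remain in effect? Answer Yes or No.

Article 1 is struck. Article 2 merely fixes the criminal penalty for violating Article 1; with Article 1 gone it has nothing to operate on and falls away. Article 3 operates only by reference to Article 1, so it falls with Article 1. Article 4 has no operative effect of its own apart from Article 1 and is therefore inoperative. Article 6 declares Article 4 and Article 5 mutually dependent; since one of them has fallen, all of them are of no effect. That brings down Article 5 as well. The remainder continues in force under Article 6. That leaves Article 6 and Article 7 in effect. Article 5 is among the inoperative provisions, so the answer is no.

No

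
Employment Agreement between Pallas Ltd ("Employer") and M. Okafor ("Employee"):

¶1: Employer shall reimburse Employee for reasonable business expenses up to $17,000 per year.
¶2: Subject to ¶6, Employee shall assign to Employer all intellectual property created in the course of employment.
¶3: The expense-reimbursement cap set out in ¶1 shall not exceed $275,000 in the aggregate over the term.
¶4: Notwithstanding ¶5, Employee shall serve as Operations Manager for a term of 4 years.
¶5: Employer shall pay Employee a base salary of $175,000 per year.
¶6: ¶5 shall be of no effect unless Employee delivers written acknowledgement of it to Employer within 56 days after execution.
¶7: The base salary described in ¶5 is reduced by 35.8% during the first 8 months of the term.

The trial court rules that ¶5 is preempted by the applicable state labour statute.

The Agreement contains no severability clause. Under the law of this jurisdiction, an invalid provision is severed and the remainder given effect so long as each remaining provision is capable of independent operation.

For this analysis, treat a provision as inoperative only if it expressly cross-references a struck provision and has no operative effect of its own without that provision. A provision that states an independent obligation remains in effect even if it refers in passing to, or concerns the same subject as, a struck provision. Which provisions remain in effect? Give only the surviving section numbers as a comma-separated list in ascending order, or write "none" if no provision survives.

¶5 is struck. ¶6 merely fixes the acknowledgement condition for ¶5; with ¶5 gone it has nothing to operate on and falls away. ¶7 operates only by reference to ¶5, so it falls with ¶5. ¶2 mentions ¶6 but its own obligation stands independently of ¶6, so ¶2 is not affected. ¶4 mentions ¶5 but its own obligation stands independently of ¶5, so ¶4 is not affected. With no severability clause, the stated default rule severs what cannot stand and enforces each remaining provision that can operate on its own. That leaves ¶1, ¶2, ¶3, and ¶4 in effect.

1, 2, 3, 4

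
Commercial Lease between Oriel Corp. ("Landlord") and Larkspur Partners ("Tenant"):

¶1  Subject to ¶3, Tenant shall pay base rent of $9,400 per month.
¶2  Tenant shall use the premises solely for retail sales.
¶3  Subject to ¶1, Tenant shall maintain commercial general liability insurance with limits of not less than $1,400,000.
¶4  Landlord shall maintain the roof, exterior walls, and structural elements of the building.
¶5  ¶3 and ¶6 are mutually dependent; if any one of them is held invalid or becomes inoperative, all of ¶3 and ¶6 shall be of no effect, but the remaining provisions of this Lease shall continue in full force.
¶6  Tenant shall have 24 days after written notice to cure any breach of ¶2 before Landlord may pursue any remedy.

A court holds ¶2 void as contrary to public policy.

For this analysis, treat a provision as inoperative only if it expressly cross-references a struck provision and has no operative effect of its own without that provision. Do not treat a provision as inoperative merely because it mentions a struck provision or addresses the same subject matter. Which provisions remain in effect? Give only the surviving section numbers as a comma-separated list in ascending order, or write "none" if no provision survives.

¶2 is struck. ¶6 has no operative effect of its own apart from ¶2 and is therefore inoperative. Although ¶1 refers to ¶3, its operative terms do not depend on ¶3, so it remains in effect. ¶5 declares ¶3 and ¶6 mutually dependent; since one of them has fallen, all of them are of no effect. That brings down ¶3 as well. The remainder continues in force under ¶5. ¶1, ¶4, and ¶5 remain in effect.

1, 4, 5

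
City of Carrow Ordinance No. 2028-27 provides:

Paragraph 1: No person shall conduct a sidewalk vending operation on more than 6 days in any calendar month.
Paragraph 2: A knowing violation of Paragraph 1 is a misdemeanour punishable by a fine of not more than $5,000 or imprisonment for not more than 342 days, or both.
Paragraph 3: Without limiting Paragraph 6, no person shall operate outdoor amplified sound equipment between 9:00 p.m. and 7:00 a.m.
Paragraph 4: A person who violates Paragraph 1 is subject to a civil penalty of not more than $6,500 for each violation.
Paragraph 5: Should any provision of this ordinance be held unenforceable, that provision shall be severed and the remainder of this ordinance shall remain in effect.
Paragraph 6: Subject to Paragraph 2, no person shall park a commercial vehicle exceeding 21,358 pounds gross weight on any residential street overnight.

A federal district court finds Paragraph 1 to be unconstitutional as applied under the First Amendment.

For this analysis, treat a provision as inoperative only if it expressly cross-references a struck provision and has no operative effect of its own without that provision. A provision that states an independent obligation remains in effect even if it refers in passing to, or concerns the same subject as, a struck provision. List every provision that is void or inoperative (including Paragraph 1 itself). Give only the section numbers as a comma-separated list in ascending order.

Paragraph 1 is struck. Paragraph 2 has no operative effect of its own apart from Paragraph 1 and is therefore inoperative. Paragraph 4 merely fixes the civil penalty for violating Paragraph 1; with Paragraph 1 gone it has nothing to operate on and falls away. Paragraph 6 mentions Paragraph 2 but its own obligation stands independently of Paragraph 2, so Paragraph 6 is not affected. Paragraph 5 is a severability clause and preserves every provision that can still be given independent effect. The provisions still in force are Paragraph 3, Paragraph 5, and Paragraph 6.

1, 2, 4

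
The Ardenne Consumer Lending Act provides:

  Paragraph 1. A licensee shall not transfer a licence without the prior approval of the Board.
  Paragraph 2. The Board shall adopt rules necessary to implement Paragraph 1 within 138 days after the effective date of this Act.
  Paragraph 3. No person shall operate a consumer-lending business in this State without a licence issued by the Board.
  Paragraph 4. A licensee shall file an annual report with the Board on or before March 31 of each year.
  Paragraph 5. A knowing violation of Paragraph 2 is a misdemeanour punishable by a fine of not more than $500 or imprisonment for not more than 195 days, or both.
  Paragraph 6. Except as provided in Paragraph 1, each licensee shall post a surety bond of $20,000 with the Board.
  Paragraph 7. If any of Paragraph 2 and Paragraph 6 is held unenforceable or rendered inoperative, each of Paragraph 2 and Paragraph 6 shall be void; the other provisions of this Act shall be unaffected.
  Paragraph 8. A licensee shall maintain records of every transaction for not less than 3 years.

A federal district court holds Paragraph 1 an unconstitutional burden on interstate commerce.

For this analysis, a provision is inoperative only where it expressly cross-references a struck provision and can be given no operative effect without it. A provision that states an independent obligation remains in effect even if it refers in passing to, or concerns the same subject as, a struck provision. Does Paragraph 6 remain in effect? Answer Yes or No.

Paragraph 1 is struck. The only function of Paragraph 2 is the rulemaking mandate for Paragraph 1, so it cannot stand once Paragraph 1 is removed. Paragraph 5 operates only by reference to Paragraph 2, so it falls with Paragraph 2. Paragraph 7 declares Paragraph 2 and Paragraph 6 mutually dependent; since one of them has fallen, all of them are of no effect. That brings down Paragraph 6 as well. The remainder continues in force under Paragraph 7. That leaves Paragraph 3, Paragraph 4, Paragraph 7, and Paragraph 8 in effect. Paragraph 6 is among the inoperative provisions, so the answer is no.

No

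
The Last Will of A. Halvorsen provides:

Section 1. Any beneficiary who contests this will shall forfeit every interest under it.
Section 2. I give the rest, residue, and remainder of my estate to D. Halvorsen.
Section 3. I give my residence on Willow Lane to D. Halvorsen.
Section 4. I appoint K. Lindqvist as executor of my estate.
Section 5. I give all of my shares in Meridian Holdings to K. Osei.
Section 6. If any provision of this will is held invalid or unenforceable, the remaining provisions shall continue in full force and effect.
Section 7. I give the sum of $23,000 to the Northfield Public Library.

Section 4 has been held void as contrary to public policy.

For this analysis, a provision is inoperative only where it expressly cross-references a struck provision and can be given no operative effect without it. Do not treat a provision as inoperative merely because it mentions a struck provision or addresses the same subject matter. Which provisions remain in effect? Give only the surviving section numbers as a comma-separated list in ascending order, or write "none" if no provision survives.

Section 4 is struck. Nothing else in the will is defined by reference to Section 4. Section 6 is a severability clause and preserves every provision that can still be given independent effect. The provisions still in force are Section 1, Section 2, Section 3, Section 5, Section 6, and Section 7.

1, 2, 3, 5, 6, 7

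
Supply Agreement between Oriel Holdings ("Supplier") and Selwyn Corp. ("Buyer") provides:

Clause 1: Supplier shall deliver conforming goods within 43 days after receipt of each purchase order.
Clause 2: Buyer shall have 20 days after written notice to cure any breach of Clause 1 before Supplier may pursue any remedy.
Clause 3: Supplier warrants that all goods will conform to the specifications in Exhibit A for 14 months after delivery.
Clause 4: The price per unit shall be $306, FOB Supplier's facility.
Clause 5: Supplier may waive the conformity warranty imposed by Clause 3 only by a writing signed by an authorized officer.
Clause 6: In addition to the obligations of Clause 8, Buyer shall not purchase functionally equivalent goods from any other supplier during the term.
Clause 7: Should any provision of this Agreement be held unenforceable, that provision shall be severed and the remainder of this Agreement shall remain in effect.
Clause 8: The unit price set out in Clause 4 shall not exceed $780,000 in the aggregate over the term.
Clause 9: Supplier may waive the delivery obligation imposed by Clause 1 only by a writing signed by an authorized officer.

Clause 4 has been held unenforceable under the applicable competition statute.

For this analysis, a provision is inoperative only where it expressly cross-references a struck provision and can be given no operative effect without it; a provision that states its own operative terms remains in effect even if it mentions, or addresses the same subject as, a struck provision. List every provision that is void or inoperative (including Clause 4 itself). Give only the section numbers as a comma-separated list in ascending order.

Clause 4 is struck. Clause 8 has no operative effect of its own apart from Clause 4 and is therefore inoperative. Although Clause 6 refers to Clause 8, its operative terms do not depend on Clause 8, so it remains in effect. Clause 7 is a severability clause and preserves every provision that can still be given independent effect. That leaves Clause 1, Clause 2, Clause 3, Clause 5, Clause 6, Clause 7, and Clause 9 in effect.

4, 8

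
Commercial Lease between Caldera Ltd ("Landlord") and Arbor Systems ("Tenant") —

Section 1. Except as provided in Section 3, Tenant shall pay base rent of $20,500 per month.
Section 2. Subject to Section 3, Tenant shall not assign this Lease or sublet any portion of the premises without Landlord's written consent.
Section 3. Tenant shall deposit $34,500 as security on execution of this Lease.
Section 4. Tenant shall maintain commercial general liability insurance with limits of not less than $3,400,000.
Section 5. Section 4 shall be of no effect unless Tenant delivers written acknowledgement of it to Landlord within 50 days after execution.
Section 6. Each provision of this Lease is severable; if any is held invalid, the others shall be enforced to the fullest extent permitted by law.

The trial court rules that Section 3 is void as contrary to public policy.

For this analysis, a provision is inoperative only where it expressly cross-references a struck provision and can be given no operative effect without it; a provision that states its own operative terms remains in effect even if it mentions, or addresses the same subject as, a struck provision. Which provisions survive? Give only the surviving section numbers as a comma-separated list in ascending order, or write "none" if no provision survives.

Section 3 is struck. Section 2 mentions Section 3 but its own obligation stands independently of Section 3, so Section 2 is not affected. Section 1 mentions Section 3 but its own obligation stands independently of Section 3, so Section 1 is not affected. Nothing else in the Lease is defined by reference to Section 3. Under the severability clause in Section 6, the remaining provisions continue in force. Section 1, Section 2, Section 4, Section 5, and Section 6 remain in effect.

1, 2, 4, 5, 6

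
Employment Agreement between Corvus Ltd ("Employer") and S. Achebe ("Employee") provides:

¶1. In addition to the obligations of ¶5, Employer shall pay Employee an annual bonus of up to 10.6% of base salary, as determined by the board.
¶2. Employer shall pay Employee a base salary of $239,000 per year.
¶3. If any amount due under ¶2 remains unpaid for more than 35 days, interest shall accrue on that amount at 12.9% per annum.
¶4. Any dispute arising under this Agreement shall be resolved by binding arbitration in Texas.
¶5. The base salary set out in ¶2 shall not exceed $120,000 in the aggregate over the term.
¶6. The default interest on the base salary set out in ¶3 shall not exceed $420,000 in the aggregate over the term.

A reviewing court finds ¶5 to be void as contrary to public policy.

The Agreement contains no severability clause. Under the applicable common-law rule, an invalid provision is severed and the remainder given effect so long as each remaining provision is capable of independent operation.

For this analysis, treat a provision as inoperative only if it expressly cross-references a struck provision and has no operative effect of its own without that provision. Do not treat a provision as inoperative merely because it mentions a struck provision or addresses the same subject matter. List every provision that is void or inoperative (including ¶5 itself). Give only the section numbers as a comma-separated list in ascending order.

¶5 is struck. Although ¶1 refers to ¶5, its operative terms do not depend on ¶5, so it remains in effect. No other provision's operative terms depend on ¶5. With no severability clause, the stated default rule severs what cannot stand and enforces each remaining provision that can operate on its own. The provisions still in force are ¶1, ¶2, ¶3, ¶4, and ¶6.

5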